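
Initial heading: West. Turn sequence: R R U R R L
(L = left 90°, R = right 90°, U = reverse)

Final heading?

Answer: Final heading: North

Derivation:
Start: West
  R (right (90° clockwise)) -> North
  R (right (90° clockwise)) -> East
  U (U-turn (180°)) -> West
  R (right (90° clockwise)) -> North
  R (right (90° clockwise)) -> East
  L (left (90° counter-clockwise)) -> North
Final: North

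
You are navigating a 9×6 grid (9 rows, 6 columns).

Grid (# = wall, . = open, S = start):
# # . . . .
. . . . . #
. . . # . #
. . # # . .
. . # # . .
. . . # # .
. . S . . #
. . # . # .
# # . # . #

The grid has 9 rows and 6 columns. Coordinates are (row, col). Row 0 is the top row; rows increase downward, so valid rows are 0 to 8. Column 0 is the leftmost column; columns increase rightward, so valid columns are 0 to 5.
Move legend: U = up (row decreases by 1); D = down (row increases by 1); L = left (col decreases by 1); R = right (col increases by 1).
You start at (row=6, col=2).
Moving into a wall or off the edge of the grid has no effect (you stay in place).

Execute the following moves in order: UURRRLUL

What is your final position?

Start: (row=6, col=2)
  U (up): (row=6, col=2) -> (row=5, col=2)
  U (up): blocked, stay at (row=5, col=2)
  [×3]R (right): blocked, stay at (row=5, col=2)
  L (left): (row=5, col=2) -> (row=5, col=1)
  U (up): (row=5, col=1) -> (row=4, col=1)
  L (left): (row=4, col=1) -> (row=4, col=0)
Final: (row=4, col=0)

Answer: Final position: (row=4, col=0)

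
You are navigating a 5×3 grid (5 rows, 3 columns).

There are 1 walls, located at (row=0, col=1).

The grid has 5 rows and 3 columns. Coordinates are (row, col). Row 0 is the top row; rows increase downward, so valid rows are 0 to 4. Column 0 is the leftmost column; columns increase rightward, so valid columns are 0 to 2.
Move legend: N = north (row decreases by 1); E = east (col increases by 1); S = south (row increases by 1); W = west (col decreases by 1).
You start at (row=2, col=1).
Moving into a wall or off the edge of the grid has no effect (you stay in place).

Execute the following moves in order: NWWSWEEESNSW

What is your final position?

Answer: Final position: (row=3, col=1)

Derivation:
Start: (row=2, col=1)
  N (north): (row=2, col=1) -> (row=1, col=1)
  W (west): (row=1, col=1) -> (row=1, col=0)
  W (west): blocked, stay at (row=1, col=0)
  S (south): (row=1, col=0) -> (row=2, col=0)
  W (west): blocked, stay at (row=2, col=0)
  E (east): (row=2, col=0) -> (row=2, col=1)
  E (east): (row=2, col=1) -> (row=2, col=2)
  E (east): blocked, stay at (row=2, col=2)
  S (south): (row=2, col=2) -> (row=3, col=2)
  N (north): (row=3, col=2) -> (row=2, col=2)
  S (south): (row=2, col=2) -> (row=3, col=2)
  W (west): (row=3, col=2) -> (row=3, col=1)
Final: (row=3, col=1)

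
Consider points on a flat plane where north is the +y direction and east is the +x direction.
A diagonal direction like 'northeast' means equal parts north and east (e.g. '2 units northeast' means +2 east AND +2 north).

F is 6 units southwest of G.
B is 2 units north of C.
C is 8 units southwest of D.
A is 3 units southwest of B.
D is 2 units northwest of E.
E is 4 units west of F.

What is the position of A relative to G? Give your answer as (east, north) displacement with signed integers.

Answer: A is at (east=-23, north=-13) relative to G.

Derivation:
Place G at the origin (east=0, north=0).
  F is 6 units southwest of G: delta (east=-6, north=-6); F at (east=-6, north=-6).
  E is 4 units west of F: delta (east=-4, north=+0); E at (east=-10, north=-6).
  D is 2 units northwest of E: delta (east=-2, north=+2); D at (east=-12, north=-4).
  C is 8 units southwest of D: delta (east=-8, north=-8); C at (east=-20, north=-12).
  B is 2 units north of C: delta (east=+0, north=+2); B at (east=-20, north=-10).
  A is 3 units southwest of B: delta (east=-3, north=-3); A at (east=-23, north=-13).
Therefore A relative to G: (east=-23, north=-13).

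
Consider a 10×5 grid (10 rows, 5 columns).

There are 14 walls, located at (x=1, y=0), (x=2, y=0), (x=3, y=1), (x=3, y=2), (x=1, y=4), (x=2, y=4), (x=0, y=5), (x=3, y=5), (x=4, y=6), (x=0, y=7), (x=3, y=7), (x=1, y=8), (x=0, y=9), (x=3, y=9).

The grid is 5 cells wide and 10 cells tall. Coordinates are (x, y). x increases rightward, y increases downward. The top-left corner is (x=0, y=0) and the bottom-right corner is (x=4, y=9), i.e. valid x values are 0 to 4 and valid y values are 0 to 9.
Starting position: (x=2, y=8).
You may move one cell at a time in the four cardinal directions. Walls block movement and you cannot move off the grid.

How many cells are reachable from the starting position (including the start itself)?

Answer: Reachable cells: 15

Derivation:
BFS flood-fill from (x=2, y=8):
  Distance 0: (x=2, y=8)
  Distance 1: (x=2, y=7), (x=3, y=8), (x=2, y=9)
  Distance 2: (x=2, y=6), (x=1, y=7), (x=4, y=8), (x=1, y=9)
  Distance 3: (x=2, y=5), (x=1, y=6), (x=3, y=6), (x=4, y=7), (x=4, y=9)
  Distance 4: (x=1, y=5), (x=0, y=6)
Total reachable: 15 (grid has 36 open cells total)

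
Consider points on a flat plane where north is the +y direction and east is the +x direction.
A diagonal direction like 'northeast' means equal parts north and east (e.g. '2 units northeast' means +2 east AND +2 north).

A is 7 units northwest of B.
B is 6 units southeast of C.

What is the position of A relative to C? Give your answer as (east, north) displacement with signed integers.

Answer: A is at (east=-1, north=1) relative to C.

Derivation:
Place C at the origin (east=0, north=0).
  B is 6 units southeast of C: delta (east=+6, north=-6); B at (east=6, north=-6).
  A is 7 units northwest of B: delta (east=-7, north=+7); A at (east=-1, north=1).
Therefore A relative to C: (east=-1, north=1).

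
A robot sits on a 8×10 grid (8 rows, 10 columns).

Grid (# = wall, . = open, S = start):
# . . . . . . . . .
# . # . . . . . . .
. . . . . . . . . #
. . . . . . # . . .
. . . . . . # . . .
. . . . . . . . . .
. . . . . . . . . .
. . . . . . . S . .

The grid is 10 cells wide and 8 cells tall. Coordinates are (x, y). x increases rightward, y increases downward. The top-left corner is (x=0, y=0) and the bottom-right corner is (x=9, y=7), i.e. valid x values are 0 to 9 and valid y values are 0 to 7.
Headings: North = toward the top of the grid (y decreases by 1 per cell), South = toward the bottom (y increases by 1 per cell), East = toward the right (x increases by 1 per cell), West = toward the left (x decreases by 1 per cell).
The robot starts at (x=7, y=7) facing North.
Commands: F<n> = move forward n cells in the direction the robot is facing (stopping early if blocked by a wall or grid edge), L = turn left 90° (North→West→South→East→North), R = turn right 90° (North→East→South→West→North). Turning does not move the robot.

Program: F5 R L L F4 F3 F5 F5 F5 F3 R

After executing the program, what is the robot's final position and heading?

Start: (x=7, y=7), facing North
  F5: move forward 5, now at (x=7, y=2)
  R: turn right, now facing East
  L: turn left, now facing North
  L: turn left, now facing West
  F4: move forward 4, now at (x=3, y=2)
  F3: move forward 3, now at (x=0, y=2)
  [×3]F5: move forward 0/5 (blocked), now at (x=0, y=2)
  F3: move forward 0/3 (blocked), now at (x=0, y=2)
  R: turn right, now facing North
Final: (x=0, y=2), facing North

Answer: Final position: (x=0, y=2), facing North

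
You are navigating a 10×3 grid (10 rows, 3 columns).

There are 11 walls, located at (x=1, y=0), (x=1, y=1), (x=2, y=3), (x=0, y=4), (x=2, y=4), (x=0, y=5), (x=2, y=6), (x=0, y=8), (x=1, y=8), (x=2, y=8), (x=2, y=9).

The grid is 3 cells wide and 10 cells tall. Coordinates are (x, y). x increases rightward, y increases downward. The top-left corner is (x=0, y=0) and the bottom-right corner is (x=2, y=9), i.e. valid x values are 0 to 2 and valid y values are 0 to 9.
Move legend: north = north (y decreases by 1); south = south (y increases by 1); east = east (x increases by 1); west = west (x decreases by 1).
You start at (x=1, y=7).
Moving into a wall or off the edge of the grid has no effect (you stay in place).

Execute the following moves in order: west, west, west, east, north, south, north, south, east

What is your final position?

Start: (x=1, y=7)
  west (west): (x=1, y=7) -> (x=0, y=7)
  west (west): blocked, stay at (x=0, y=7)
  west (west): blocked, stay at (x=0, y=7)
  east (east): (x=0, y=7) -> (x=1, y=7)
  north (north): (x=1, y=7) -> (x=1, y=6)
  south (south): (x=1, y=6) -> (x=1, y=7)
  north (north): (x=1, y=7) -> (x=1, y=6)
  south (south): (x=1, y=6) -> (x=1, y=7)
  east (east): (x=1, y=7) -> (x=2, y=7)
Final: (x=2, y=7)

Answer: Final position: (x=2, y=7)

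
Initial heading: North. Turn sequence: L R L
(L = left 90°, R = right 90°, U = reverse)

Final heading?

Start: North
  L (left (90° counter-clockwise)) -> West
  R (right (90° clockwise)) -> North
  L (left (90° counter-clockwise)) -> West
Final: West

Answer: Final heading: West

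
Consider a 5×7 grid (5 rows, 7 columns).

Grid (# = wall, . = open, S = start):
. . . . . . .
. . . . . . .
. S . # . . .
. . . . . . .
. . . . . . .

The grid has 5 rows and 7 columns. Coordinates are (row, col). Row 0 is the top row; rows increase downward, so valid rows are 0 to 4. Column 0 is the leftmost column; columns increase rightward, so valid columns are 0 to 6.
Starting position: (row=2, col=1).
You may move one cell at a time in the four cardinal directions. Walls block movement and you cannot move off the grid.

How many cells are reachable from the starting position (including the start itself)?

Answer: Reachable cells: 34

Derivation:
BFS flood-fill from (row=2, col=1):
  Distance 0: (row=2, col=1)
  Distance 1: (row=1, col=1), (row=2, col=0), (row=2, col=2), (row=3, col=1)
  Distance 2: (row=0, col=1), (row=1, col=0), (row=1, col=2), (row=3, col=0), (row=3, col=2), (row=4, col=1)
  Distance 3: (row=0, col=0), (row=0, col=2), (row=1, col=3), (row=3, col=3), (row=4, col=0), (row=4, col=2)
  Distance 4: (row=0, col=3), (row=1, col=4), (row=3, col=4), (row=4, col=3)
  Distance 5: (row=0, col=4), (row=1, col=5), (row=2, col=4), (row=3, col=5), (row=4, col=4)
  Distance 6: (row=0, col=5), (row=1, col=6), (row=2, col=5), (row=3, col=6), (row=4, col=5)
  Distance 7: (row=0, col=6), (row=2, col=6), (row=4, col=6)
Total reachable: 34 (grid has 34 open cells total)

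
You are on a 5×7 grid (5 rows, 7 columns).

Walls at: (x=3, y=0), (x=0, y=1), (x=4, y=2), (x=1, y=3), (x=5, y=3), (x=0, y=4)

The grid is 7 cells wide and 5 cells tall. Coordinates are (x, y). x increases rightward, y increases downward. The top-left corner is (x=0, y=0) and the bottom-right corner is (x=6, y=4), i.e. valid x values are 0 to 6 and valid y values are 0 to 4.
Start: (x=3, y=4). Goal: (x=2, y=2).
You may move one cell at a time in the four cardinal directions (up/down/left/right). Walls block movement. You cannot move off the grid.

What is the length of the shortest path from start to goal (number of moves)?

BFS from (x=3, y=4) until reaching (x=2, y=2):
  Distance 0: (x=3, y=4)
  Distance 1: (x=3, y=3), (x=2, y=4), (x=4, y=4)
  Distance 2: (x=3, y=2), (x=2, y=3), (x=4, y=3), (x=1, y=4), (x=5, y=4)
  Distance 3: (x=3, y=1), (x=2, y=2), (x=6, y=4)  <- goal reached here
One shortest path (3 moves): (x=3, y=4) -> (x=2, y=4) -> (x=2, y=3) -> (x=2, y=2)

Answer: Shortest path length: 3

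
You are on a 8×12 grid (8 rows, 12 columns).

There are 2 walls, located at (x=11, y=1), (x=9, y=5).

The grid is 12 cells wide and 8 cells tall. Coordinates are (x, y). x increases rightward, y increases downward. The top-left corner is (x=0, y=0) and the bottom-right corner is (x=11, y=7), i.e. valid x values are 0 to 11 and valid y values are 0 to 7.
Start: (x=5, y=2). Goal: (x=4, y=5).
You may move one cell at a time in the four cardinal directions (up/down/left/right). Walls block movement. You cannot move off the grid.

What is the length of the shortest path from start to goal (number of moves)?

Answer: Shortest path length: 4

Derivation:
BFS from (x=5, y=2) until reaching (x=4, y=5):
  Distance 0: (x=5, y=2)
  Distance 1: (x=5, y=1), (x=4, y=2), (x=6, y=2), (x=5, y=3)
  Distance 2: (x=5, y=0), (x=4, y=1), (x=6, y=1), (x=3, y=2), (x=7, y=2), (x=4, y=3), (x=6, y=3), (x=5, y=4)
  Distance 3: (x=4, y=0), (x=6, y=0), (x=3, y=1), (x=7, y=1), (x=2, y=2), (x=8, y=2), (x=3, y=3), (x=7, y=3), (x=4, y=4), (x=6, y=4), (x=5, y=5)
  Distance 4: (x=3, y=0), (x=7, y=0), (x=2, y=1), (x=8, y=1), (x=1, y=2), (x=9, y=2), (x=2, y=3), (x=8, y=3), (x=3, y=4), (x=7, y=4), (x=4, y=5), (x=6, y=5), (x=5, y=6)  <- goal reached here
One shortest path (4 moves): (x=5, y=2) -> (x=4, y=2) -> (x=4, y=3) -> (x=4, y=4) -> (x=4, y=5)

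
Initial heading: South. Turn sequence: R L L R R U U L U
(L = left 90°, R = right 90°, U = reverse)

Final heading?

Answer: Final heading: North

Derivation:
Start: South
  R (right (90° clockwise)) -> West
  L (left (90° counter-clockwise)) -> South
  L (left (90° counter-clockwise)) -> East
  R (right (90° clockwise)) -> South
  R (right (90° clockwise)) -> West
  U (U-turn (180°)) -> East
  U (U-turn (180°)) -> West
  L (left (90° counter-clockwise)) -> South
  U (U-turn (180°)) -> North
Final: North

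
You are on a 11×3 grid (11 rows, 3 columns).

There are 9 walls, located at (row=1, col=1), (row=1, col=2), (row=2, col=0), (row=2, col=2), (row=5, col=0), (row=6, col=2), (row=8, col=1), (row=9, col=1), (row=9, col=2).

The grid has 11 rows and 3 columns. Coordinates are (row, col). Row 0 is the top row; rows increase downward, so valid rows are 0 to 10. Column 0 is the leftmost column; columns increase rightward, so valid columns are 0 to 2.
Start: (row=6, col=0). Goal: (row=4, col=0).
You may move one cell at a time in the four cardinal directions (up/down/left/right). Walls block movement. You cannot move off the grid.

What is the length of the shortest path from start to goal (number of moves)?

Answer: Shortest path length: 4

Derivation:
BFS from (row=6, col=0) until reaching (row=4, col=0):
  Distance 0: (row=6, col=0)
  Distance 1: (row=6, col=1), (row=7, col=0)
  Distance 2: (row=5, col=1), (row=7, col=1), (row=8, col=0)
  Distance 3: (row=4, col=1), (row=5, col=2), (row=7, col=2), (row=9, col=0)
  Distance 4: (row=3, col=1), (row=4, col=0), (row=4, col=2), (row=8, col=2), (row=10, col=0)  <- goal reached here
One shortest path (4 moves): (row=6, col=0) -> (row=6, col=1) -> (row=5, col=1) -> (row=4, col=1) -> (row=4, col=0)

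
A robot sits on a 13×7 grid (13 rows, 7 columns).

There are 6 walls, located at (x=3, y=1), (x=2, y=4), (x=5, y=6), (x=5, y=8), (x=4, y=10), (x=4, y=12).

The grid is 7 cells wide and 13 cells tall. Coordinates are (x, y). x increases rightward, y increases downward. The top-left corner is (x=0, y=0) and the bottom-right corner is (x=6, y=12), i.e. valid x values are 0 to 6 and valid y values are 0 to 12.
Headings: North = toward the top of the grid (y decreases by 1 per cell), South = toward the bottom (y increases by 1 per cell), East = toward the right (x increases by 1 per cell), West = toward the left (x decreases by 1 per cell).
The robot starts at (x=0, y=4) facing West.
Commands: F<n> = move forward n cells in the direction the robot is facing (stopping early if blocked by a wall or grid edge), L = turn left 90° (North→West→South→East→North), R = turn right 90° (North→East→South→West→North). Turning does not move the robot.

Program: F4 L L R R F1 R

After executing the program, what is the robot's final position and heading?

Start: (x=0, y=4), facing West
  F4: move forward 0/4 (blocked), now at (x=0, y=4)
  L: turn left, now facing South
  L: turn left, now facing East
  R: turn right, now facing South
  R: turn right, now facing West
  F1: move forward 0/1 (blocked), now at (x=0, y=4)
  R: turn right, now facing North
Final: (x=0, y=4), facing North

Answer: Final position: (x=0, y=4), facing North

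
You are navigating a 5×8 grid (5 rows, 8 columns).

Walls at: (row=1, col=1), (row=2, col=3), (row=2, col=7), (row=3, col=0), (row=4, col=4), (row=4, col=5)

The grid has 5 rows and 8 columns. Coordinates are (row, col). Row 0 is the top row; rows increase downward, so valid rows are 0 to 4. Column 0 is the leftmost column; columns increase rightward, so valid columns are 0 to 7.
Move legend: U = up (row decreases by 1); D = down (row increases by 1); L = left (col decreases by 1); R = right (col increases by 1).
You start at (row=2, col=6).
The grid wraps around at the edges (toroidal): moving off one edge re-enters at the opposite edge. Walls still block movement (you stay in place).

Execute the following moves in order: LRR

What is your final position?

Start: (row=2, col=6)
  L (left): (row=2, col=6) -> (row=2, col=5)
  R (right): (row=2, col=5) -> (row=2, col=6)
  R (right): blocked, stay at (row=2, col=6)
Final: (row=2, col=6)

Answer: Final position: (row=2, col=6)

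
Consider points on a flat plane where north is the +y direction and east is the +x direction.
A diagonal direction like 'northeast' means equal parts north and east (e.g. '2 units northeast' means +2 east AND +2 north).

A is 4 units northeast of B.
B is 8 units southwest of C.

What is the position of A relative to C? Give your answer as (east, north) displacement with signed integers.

Answer: A is at (east=-4, north=-4) relative to C.

Derivation:
Place C at the origin (east=0, north=0).
  B is 8 units southwest of C: delta (east=-8, north=-8); B at (east=-8, north=-8).
  A is 4 units northeast of B: delta (east=+4, north=+4); A at (east=-4, north=-4).
Therefore A relative to C: (east=-4, north=-4).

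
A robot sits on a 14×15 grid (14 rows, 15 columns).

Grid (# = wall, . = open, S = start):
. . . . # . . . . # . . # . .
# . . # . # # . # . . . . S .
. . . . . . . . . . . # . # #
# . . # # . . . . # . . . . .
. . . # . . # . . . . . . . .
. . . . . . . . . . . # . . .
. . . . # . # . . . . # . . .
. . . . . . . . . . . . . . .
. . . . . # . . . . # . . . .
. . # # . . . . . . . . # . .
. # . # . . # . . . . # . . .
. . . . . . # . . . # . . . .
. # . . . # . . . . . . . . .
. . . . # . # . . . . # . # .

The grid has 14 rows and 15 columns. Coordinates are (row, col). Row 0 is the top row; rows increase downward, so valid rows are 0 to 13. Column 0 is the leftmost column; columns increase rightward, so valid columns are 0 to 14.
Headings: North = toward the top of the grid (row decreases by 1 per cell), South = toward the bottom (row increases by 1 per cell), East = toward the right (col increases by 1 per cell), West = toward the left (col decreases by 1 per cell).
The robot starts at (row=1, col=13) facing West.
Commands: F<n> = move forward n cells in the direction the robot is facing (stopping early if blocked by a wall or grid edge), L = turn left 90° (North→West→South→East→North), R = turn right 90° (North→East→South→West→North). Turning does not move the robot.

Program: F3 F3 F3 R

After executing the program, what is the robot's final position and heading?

Start: (row=1, col=13), facing West
  F3: move forward 3, now at (row=1, col=10)
  F3: move forward 1/3 (blocked), now at (row=1, col=9)
  F3: move forward 0/3 (blocked), now at (row=1, col=9)
  R: turn right, now facing North
Final: (row=1, col=9), facing North

Answer: Final position: (row=1, col=9), facing North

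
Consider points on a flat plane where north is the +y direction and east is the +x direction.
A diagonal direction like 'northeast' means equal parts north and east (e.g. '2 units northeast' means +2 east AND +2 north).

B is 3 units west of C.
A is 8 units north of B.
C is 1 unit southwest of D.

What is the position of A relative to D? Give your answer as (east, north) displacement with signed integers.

Place D at the origin (east=0, north=0).
  C is 1 unit southwest of D: delta (east=-1, north=-1); C at (east=-1, north=-1).
  B is 3 units west of C: delta (east=-3, north=+0); B at (east=-4, north=-1).
  A is 8 units north of B: delta (east=+0, north=+8); A at (east=-4, north=7).
Therefore A relative to D: (east=-4, north=7).

Answer: A is at (east=-4, north=7) relative to D.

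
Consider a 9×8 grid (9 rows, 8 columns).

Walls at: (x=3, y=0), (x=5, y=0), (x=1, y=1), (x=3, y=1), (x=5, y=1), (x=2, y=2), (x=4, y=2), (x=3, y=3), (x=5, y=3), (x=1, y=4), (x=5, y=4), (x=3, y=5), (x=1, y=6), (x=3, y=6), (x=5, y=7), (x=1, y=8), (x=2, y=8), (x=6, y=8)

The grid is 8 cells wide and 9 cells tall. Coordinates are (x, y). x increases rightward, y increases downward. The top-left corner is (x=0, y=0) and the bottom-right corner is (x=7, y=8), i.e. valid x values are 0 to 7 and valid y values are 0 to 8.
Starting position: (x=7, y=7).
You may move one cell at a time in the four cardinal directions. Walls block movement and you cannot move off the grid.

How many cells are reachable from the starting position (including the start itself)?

Answer: Reachable cells: 51

Derivation:
BFS flood-fill from (x=7, y=7):
  Distance 0: (x=7, y=7)
  Distance 1: (x=7, y=6), (x=6, y=7), (x=7, y=8)
  Distance 2: (x=7, y=5), (x=6, y=6)
  Distance 3: (x=7, y=4), (x=6, y=5), (x=5, y=6)
  Distance 4: (x=7, y=3), (x=6, y=4), (x=5, y=5), (x=4, y=6)
  Distance 5: (x=7, y=2), (x=6, y=3), (x=4, y=5), (x=4, y=7)
  Distance 6: (x=7, y=1), (x=6, y=2), (x=4, y=4), (x=3, y=7), (x=4, y=8)
  Distance 7: (x=7, y=0), (x=6, y=1), (x=5, y=2), (x=4, y=3), (x=3, y=4), (x=2, y=7), (x=3, y=8), (x=5, y=8)
  Distance 8: (x=6, y=0), (x=2, y=4), (x=2, y=6), (x=1, y=7)
  Distance 9: (x=2, y=3), (x=2, y=5), (x=0, y=7)
  Distance 10: (x=1, y=3), (x=1, y=5), (x=0, y=6), (x=0, y=8)
  Distance 11: (x=1, y=2), (x=0, y=3), (x=0, y=5)
  Distance 12: (x=0, y=2), (x=0, y=4)
  Distance 13: (x=0, y=1)
  Distance 14: (x=0, y=0)
  Distance 15: (x=1, y=0)
  Distance 16: (x=2, y=0)
  Distance 17: (x=2, y=1)
Total reachable: 51 (grid has 54 open cells total)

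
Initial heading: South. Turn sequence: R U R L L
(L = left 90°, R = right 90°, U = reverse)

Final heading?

Answer: Final heading: North

Derivation:
Start: South
  R (right (90° clockwise)) -> West
  U (U-turn (180°)) -> East
  R (right (90° clockwise)) -> South
  L (left (90° counter-clockwise)) -> East
  L (left (90° counter-clockwise)) -> North
Final: North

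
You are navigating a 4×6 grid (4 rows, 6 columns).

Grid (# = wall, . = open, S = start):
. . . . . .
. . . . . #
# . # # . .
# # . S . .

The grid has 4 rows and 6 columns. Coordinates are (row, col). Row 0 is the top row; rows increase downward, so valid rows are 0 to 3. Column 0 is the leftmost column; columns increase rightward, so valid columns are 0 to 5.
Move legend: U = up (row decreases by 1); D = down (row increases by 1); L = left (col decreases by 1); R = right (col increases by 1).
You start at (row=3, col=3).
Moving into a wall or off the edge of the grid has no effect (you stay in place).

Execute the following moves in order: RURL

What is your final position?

Start: (row=3, col=3)
  R (right): (row=3, col=3) -> (row=3, col=4)
  U (up): (row=3, col=4) -> (row=2, col=4)
  R (right): (row=2, col=4) -> (row=2, col=5)
  L (left): (row=2, col=5) -> (row=2, col=4)
Final: (row=2, col=4)

Answer: Final position: (row=2, col=4)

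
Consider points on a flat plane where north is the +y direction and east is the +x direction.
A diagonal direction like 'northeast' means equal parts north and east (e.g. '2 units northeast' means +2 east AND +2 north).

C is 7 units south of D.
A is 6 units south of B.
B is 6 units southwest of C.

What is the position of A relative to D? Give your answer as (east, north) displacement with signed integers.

Place D at the origin (east=0, north=0).
  C is 7 units south of D: delta (east=+0, north=-7); C at (east=0, north=-7).
  B is 6 units southwest of C: delta (east=-6, north=-6); B at (east=-6, north=-13).
  A is 6 units south of B: delta (east=+0, north=-6); A at (east=-6, north=-19).
Therefore A relative to D: (east=-6, north=-19).

Answer: A is at (east=-6, north=-19) relative to D.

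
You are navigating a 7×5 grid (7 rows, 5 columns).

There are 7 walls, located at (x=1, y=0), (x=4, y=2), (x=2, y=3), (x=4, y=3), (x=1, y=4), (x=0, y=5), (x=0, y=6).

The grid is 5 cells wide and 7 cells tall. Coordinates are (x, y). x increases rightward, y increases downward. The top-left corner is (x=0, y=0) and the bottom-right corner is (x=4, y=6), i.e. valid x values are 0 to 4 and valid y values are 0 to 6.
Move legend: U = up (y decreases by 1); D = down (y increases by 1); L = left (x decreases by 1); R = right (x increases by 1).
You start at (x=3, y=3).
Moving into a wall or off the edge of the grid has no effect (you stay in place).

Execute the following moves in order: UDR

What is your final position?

Start: (x=3, y=3)
  U (up): (x=3, y=3) -> (x=3, y=2)
  D (down): (x=3, y=2) -> (x=3, y=3)
  R (right): blocked, stay at (x=3, y=3)
Final: (x=3, y=3)

Answer: Final position: (x=3, y=3)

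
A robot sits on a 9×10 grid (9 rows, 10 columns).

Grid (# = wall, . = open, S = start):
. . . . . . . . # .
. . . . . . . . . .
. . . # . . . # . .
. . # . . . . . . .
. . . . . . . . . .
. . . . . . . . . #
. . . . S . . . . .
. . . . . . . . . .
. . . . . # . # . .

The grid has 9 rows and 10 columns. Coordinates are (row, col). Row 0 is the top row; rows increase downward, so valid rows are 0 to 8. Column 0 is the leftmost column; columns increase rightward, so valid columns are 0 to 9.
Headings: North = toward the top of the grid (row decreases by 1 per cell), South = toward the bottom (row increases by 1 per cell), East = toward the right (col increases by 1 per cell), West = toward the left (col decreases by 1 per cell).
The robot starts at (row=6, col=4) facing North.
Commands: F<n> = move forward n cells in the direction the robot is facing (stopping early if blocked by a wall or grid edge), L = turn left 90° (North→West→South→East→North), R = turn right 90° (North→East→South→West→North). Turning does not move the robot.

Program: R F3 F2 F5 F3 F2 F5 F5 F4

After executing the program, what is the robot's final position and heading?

Start: (row=6, col=4), facing North
  R: turn right, now facing East
  F3: move forward 3, now at (row=6, col=7)
  F2: move forward 2, now at (row=6, col=9)
  F5: move forward 0/5 (blocked), now at (row=6, col=9)
  F3: move forward 0/3 (blocked), now at (row=6, col=9)
  F2: move forward 0/2 (blocked), now at (row=6, col=9)
  F5: move forward 0/5 (blocked), now at (row=6, col=9)
  F5: move forward 0/5 (blocked), now at (row=6, col=9)
  F4: move forward 0/4 (blocked), now at (row=6, col=9)
Final: (row=6, col=9), facing East

Answer: Final position: (row=6, col=9), facing East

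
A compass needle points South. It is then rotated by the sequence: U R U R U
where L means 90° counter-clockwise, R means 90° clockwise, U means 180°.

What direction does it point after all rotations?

Answer: Final heading: South

Derivation:
Start: South
  U (U-turn (180°)) -> North
  R (right (90° clockwise)) -> East
  U (U-turn (180°)) -> West
  R (right (90° clockwise)) -> North
  U (U-turn (180°)) -> South
Final: South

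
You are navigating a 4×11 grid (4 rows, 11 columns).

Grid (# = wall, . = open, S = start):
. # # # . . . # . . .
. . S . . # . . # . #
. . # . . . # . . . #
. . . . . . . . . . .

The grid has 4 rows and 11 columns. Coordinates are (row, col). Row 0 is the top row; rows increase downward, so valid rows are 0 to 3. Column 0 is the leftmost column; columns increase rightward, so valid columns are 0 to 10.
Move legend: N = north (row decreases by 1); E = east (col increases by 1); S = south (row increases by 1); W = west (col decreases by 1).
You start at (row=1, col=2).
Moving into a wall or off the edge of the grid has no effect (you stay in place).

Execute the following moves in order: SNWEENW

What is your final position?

Answer: Final position: (row=1, col=2)

Derivation:
Start: (row=1, col=2)
  S (south): blocked, stay at (row=1, col=2)
  N (north): blocked, stay at (row=1, col=2)
  W (west): (row=1, col=2) -> (row=1, col=1)
  E (east): (row=1, col=1) -> (row=1, col=2)
  E (east): (row=1, col=2) -> (row=1, col=3)
  N (north): blocked, stay at (row=1, col=3)
  W (west): (row=1, col=3) -> (row=1, col=2)
Final: (row=1, col=2)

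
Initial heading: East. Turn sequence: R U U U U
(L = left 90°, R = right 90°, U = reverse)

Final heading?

Start: East
  R (right (90° clockwise)) -> South
  U (U-turn (180°)) -> North
  U (U-turn (180°)) -> South
  U (U-turn (180°)) -> North
  U (U-turn (180°)) -> South
Final: South

Answer: Final heading: South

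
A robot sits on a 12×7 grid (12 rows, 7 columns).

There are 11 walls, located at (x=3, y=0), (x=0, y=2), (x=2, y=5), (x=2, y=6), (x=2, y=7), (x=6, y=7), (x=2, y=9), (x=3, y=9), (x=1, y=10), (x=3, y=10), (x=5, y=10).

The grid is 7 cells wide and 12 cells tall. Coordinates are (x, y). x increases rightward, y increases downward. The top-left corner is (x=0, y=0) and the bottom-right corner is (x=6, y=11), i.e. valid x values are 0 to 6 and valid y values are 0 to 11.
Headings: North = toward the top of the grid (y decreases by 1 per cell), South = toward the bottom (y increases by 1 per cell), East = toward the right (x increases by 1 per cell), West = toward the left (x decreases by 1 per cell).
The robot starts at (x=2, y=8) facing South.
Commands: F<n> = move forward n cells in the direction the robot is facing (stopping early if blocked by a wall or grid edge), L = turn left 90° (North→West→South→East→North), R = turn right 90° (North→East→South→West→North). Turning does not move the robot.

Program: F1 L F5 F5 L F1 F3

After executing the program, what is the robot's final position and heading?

Answer: Final position: (x=6, y=8), facing North

Derivation:
Start: (x=2, y=8), facing South
  F1: move forward 0/1 (blocked), now at (x=2, y=8)
  L: turn left, now facing East
  F5: move forward 4/5 (blocked), now at (x=6, y=8)
  F5: move forward 0/5 (blocked), now at (x=6, y=8)
  L: turn left, now facing North
  F1: move forward 0/1 (blocked), now at (x=6, y=8)
  F3: move forward 0/3 (blocked), now at (x=6, y=8)
Final: (x=6, y=8), facing North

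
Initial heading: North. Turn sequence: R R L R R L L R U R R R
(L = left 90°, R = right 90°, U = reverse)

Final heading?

Start: North
  R (right (90° clockwise)) -> East
  R (right (90° clockwise)) -> South
  L (left (90° counter-clockwise)) -> East
  R (right (90° clockwise)) -> South
  R (right (90° clockwise)) -> West
  L (left (90° counter-clockwise)) -> South
  L (left (90° counter-clockwise)) -> East
  R (right (90° clockwise)) -> South
  U (U-turn (180°)) -> North
  R (right (90° clockwise)) -> East
  R (right (90° clockwise)) -> South
  R (right (90° clockwise)) -> West
Final: West

Answer: Final heading: West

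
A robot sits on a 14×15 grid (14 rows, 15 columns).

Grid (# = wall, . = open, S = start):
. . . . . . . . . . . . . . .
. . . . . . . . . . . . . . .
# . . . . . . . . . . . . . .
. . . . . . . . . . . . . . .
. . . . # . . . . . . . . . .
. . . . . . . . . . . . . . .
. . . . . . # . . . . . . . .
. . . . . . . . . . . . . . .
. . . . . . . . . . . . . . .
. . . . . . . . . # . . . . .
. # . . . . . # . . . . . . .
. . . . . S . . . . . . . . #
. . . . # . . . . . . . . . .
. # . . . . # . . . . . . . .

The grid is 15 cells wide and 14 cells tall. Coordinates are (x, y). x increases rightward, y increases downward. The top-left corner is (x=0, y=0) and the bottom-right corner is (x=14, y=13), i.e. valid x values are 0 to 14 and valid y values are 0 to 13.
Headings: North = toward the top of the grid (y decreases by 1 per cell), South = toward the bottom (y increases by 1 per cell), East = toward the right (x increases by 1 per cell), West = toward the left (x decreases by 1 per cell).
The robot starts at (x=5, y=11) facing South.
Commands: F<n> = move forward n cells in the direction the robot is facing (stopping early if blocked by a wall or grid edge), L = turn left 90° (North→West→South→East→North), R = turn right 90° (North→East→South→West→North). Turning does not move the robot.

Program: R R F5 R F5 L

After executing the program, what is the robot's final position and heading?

Start: (x=5, y=11), facing South
  R: turn right, now facing West
  R: turn right, now facing North
  F5: move forward 5, now at (x=5, y=6)
  R: turn right, now facing East
  F5: move forward 0/5 (blocked), now at (x=5, y=6)
  L: turn left, now facing North
Final: (x=5, y=6), facing North

Answer: Final position: (x=5, y=6), facing North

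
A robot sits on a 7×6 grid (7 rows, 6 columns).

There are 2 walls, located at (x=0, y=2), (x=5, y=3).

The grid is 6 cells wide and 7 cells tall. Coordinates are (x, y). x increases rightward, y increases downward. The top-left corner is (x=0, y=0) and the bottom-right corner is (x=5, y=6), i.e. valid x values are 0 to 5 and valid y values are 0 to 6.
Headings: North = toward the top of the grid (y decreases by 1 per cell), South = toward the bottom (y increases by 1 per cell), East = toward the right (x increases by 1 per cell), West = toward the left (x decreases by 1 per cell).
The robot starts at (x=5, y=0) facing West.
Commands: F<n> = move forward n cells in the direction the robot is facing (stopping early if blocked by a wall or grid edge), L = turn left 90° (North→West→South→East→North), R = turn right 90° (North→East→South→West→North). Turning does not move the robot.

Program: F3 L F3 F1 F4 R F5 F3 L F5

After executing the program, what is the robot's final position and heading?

Start: (x=5, y=0), facing West
  F3: move forward 3, now at (x=2, y=0)
  L: turn left, now facing South
  F3: move forward 3, now at (x=2, y=3)
  F1: move forward 1, now at (x=2, y=4)
  F4: move forward 2/4 (blocked), now at (x=2, y=6)
  R: turn right, now facing West
  F5: move forward 2/5 (blocked), now at (x=0, y=6)
  F3: move forward 0/3 (blocked), now at (x=0, y=6)
  L: turn left, now facing South
  F5: move forward 0/5 (blocked), now at (x=0, y=6)
Final: (x=0, y=6), facing South

Answer: Final position: (x=0, y=6), facing South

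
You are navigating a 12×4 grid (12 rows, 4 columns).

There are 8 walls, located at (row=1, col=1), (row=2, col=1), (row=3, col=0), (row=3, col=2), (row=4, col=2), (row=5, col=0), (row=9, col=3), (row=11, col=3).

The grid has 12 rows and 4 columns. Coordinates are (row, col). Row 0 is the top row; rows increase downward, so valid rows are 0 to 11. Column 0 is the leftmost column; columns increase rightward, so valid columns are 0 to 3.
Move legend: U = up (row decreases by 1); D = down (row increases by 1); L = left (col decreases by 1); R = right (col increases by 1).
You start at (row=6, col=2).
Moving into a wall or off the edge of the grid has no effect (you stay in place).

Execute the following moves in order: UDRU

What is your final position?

Answer: Final position: (row=5, col=3)

Derivation:
Start: (row=6, col=2)
  U (up): (row=6, col=2) -> (row=5, col=2)
  D (down): (row=5, col=2) -> (row=6, col=2)
  R (right): (row=6, col=2) -> (row=6, col=3)
  U (up): (row=6, col=3) -> (row=5, col=3)
Final: (row=5, col=3)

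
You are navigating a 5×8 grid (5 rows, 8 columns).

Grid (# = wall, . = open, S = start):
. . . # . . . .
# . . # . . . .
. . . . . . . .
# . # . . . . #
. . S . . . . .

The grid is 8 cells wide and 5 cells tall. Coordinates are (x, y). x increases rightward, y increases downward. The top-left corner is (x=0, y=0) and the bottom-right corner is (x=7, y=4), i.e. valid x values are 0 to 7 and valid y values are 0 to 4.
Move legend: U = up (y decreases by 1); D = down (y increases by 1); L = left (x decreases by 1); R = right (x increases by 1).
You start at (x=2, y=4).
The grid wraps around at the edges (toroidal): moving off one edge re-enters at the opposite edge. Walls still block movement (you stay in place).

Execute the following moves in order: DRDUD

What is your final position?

Start: (x=2, y=4)
  D (down): (x=2, y=4) -> (x=2, y=0)
  R (right): blocked, stay at (x=2, y=0)
  D (down): (x=2, y=0) -> (x=2, y=1)
  U (up): (x=2, y=1) -> (x=2, y=0)
  D (down): (x=2, y=0) -> (x=2, y=1)
Final: (x=2, y=1)

Answer: Final position: (x=2, y=1)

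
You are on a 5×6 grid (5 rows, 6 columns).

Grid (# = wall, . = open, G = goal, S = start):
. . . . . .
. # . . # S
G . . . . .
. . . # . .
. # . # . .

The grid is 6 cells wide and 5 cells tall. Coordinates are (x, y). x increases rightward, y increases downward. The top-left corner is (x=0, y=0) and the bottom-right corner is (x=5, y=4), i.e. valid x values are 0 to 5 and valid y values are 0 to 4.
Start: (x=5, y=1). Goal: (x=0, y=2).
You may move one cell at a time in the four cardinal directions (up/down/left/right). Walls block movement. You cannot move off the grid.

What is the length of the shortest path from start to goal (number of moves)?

Answer: Shortest path length: 6

Derivation:
BFS from (x=5, y=1) until reaching (x=0, y=2):
  Distance 0: (x=5, y=1)
  Distance 1: (x=5, y=0), (x=5, y=2)
  Distance 2: (x=4, y=0), (x=4, y=2), (x=5, y=3)
  Distance 3: (x=3, y=0), (x=3, y=2), (x=4, y=3), (x=5, y=4)
  Distance 4: (x=2, y=0), (x=3, y=1), (x=2, y=2), (x=4, y=4)
  Distance 5: (x=1, y=0), (x=2, y=1), (x=1, y=2), (x=2, y=3)
  Distance 6: (x=0, y=0), (x=0, y=2), (x=1, y=3), (x=2, y=4)  <- goal reached here
One shortest path (6 moves): (x=5, y=1) -> (x=5, y=2) -> (x=4, y=2) -> (x=3, y=2) -> (x=2, y=2) -> (x=1, y=2) -> (x=0, y=2)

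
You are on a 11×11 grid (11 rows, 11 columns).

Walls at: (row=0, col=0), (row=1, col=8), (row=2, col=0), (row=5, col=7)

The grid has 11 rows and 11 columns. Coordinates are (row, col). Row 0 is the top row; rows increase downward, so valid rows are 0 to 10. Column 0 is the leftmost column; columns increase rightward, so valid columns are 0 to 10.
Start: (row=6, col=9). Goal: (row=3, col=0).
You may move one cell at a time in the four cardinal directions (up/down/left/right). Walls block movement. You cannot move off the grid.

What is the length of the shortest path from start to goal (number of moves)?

Answer: Shortest path length: 12

Derivation:
BFS from (row=6, col=9) until reaching (row=3, col=0):
  Distance 0: (row=6, col=9)
  Distance 1: (row=5, col=9), (row=6, col=8), (row=6, col=10), (row=7, col=9)
  Distance 2: (row=4, col=9), (row=5, col=8), (row=5, col=10), (row=6, col=7), (row=7, col=8), (row=7, col=10), (row=8, col=9)
  Distance 3: (row=3, col=9), (row=4, col=8), (row=4, col=10), (row=6, col=6), (row=7, col=7), (row=8, col=8), (row=8, col=10), (row=9, col=9)
  Distance 4: (row=2, col=9), (row=3, col=8), (row=3, col=10), (row=4, col=7), (row=5, col=6), (row=6, col=5), (row=7, col=6), (row=8, col=7), (row=9, col=8), (row=9, col=10), (row=10, col=9)
  Distance 5: (row=1, col=9), (row=2, col=8), (row=2, col=10), (row=3, col=7), (row=4, col=6), (row=5, col=5), (row=6, col=4), (row=7, col=5), (row=8, col=6), (row=9, col=7), (row=10, col=8), (row=10, col=10)
  Distance 6: (row=0, col=9), (row=1, col=10), (row=2, col=7), (row=3, col=6), (row=4, col=5), (row=5, col=4), (row=6, col=3), (row=7, col=4), (row=8, col=5), (row=9, col=6), (row=10, col=7)
  Distance 7: (row=0, col=8), (row=0, col=10), (row=1, col=7), (row=2, col=6), (row=3, col=5), (row=4, col=4), (row=5, col=3), (row=6, col=2), (row=7, col=3), (row=8, col=4), (row=9, col=5), (row=10, col=6)
  Distance 8: (row=0, col=7), (row=1, col=6), (row=2, col=5), (row=3, col=4), (row=4, col=3), (row=5, col=2), (row=6, col=1), (row=7, col=2), (row=8, col=3), (row=9, col=4), (row=10, col=5)
  Distance 9: (row=0, col=6), (row=1, col=5), (row=2, col=4), (row=3, col=3), (row=4, col=2), (row=5, col=1), (row=6, col=0), (row=7, col=1), (row=8, col=2), (row=9, col=3), (row=10, col=4)
  Distance 10: (row=0, col=5), (row=1, col=4), (row=2, col=3), (row=3, col=2), (row=4, col=1), (row=5, col=0), (row=7, col=0), (row=8, col=1), (row=9, col=2), (row=10, col=3)
  Distance 11: (row=0, col=4), (row=1, col=3), (row=2, col=2), (row=3, col=1), (row=4, col=0), (row=8, col=0), (row=9, col=1), (row=10, col=2)
  Distance 12: (row=0, col=3), (row=1, col=2), (row=2, col=1), (row=3, col=0), (row=9, col=0), (row=10, col=1)  <- goal reached here
One shortest path (12 moves): (row=6, col=9) -> (row=6, col=8) -> (row=6, col=7) -> (row=6, col=6) -> (row=6, col=5) -> (row=6, col=4) -> (row=6, col=3) -> (row=6, col=2) -> (row=6, col=1) -> (row=6, col=0) -> (row=5, col=0) -> (row=4, col=0) -> (row=3, col=0)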